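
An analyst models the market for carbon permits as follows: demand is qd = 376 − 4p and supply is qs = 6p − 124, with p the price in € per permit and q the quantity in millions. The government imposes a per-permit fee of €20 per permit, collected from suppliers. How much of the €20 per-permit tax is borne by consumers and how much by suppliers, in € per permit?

Consumers bear €12 per permit; suppliers bear €8 per permit.

Before the tax: set 376 − 4p = 6p − 124 → p* = €50, q* = 176.
With the tax collected from suppliers, supply shifts: qs = 6(p − 20) − 124.
Solving gives q = 128 with consumers paying €62 and suppliers receiving €42 (the €20 wedge).
Burden on consumers: €12; on suppliers: €8. (They sum to €20.)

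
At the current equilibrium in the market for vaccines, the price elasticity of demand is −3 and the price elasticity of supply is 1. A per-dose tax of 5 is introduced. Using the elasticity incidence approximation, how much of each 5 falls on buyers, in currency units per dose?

Incidence ratio: buyers' share ≈ εs / (εs + |εd|) = 1 / (1 + 3) = 0.25.
So buyers bear ≈ 0.25 × 5 = 1.25; sellers bear 3.75.

Buyers bear ≈ 1.25 per dose.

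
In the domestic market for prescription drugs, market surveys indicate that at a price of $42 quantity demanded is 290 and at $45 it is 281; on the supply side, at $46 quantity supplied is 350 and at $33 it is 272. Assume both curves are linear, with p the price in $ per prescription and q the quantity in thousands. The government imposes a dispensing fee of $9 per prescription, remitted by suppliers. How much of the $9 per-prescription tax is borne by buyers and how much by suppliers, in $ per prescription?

Buyers bear $6 per prescription; suppliers bear $3 per prescription.

Demand slope: (281 − 290)/(45 − 42) = -3, so qd = 416 − 3p.
Supply slope: (272 − 350)/(33 − 46) = 6, so qs = 6p + 74.
Before the tax: set 416 − 3p = 6p + 74 → p* = $38, q* = 302.
With the tax collected from suppliers, supply shifts: qs = 6(p − 9) + 74.
New equilibrium: buyers pay $44, suppliers receive $35, q = 284. (Wedge: pb − ps = 9.)
Burden on buyers: $6; on suppliers: $3. (They sum to $9.)
The less price-elastic side of the market bears the larger share of a per-unit tax.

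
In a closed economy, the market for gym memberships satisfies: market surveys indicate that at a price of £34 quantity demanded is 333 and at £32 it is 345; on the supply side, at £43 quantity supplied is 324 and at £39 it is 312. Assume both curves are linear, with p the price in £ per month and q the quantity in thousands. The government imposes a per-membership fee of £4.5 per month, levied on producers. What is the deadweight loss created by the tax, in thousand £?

Demand slope: (345 − 333)/(32 − 34) = -6, so qd = 537 − 6p.
Supply slope: (312 − 324)/(39 − 43) = 3, so qs = 3p + 195.
Without the tax, 537 − 6p = 3p + 195 gives 9p = 342, so p* = £38 and q* = 309.
With the tax collected from producers, supply shifts: qs = 3(p − 4.5) + 195.
Solving gives q = 300 with consumers paying £39.5 and producers receiving £35 (the £4.5 wedge).
Quantity falls by |ΔQ| = |309 − 300| = 9.
DWL = ½ · t · |ΔQ| = ½ · 4.5 · 9 = £20.25.

Deadweight loss = £20.25 thousand.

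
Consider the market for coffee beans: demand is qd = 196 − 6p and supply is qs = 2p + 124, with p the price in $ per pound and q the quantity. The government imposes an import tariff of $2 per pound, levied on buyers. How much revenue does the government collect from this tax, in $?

Tax revenue = $278.

Without the tax, 196 − 6p = 2p + 124 gives 8p = 72, so p* = $9 and q* = 142.
With the tax collected from buyers, demand (in seller-price terms) shifts: qd = 196 − 6(p + 2).
Solving gives q = 139 with buyers paying $9.5 and producers receiving $7.5 (the $2 wedge).
Revenue = t · Q = 2 · 139 = $278.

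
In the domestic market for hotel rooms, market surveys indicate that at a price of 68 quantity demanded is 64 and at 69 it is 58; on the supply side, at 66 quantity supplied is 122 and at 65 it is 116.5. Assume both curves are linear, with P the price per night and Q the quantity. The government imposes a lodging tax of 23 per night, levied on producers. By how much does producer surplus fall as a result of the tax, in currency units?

Demand slope: (58 − 64)/(69 − 68) = -6, so Qd = 472 − 6P.
Supply slope: (116.5 − 122)/(65 − 66) = 5.5, so Qs = 5.5P − 241.
Before the tax: set 472 − 6P = 5.5P − 241 → P* = 62, Q* = 100.
With the tax collected from producers, supply shifts: Qs = 5.5(P − 23) − 241.
Solving gives Q = 34 with consumers paying 73 and producers receiving 50 (the 23 wedge).
ΔPS is the trapezoid between Q = 34 and Q = 100 of height 12: ½ · (100 + 34) · 12 = 804.

Producer surplus falls by 804.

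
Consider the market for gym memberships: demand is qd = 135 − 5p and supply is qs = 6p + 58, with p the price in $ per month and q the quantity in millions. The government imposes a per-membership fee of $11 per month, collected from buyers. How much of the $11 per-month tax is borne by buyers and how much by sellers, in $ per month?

Buyers bear $6 per month; sellers bear $5 per month.

Without the tax, 135 − 5p = 6p + 58 gives 11p = 77, so p* = $7 and q* = 100.
With the tax collected from buyers, demand (in seller-price terms) shifts: qd = 135 − 5(p + 11).
New equilibrium: buyers pay $13, sellers receive $2, q = 70. (Wedge: pb − ps = 11.)
Burden on buyers: $6; on sellers: $5. (They sum to $11.)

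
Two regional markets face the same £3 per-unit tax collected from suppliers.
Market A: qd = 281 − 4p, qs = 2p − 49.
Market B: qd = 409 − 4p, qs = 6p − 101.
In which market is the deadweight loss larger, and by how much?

Market B, by £4.8.

Market A: pre-tax p* = £55, q* = 61; post-tax q = 57; deadweight loss = £6.
Market B: pre-tax p* = £51, q* = 205; post-tax q = 197.8; deadweight loss = £10.8.
Difference: £6 vs £10.8 → market B is larger by £4.8.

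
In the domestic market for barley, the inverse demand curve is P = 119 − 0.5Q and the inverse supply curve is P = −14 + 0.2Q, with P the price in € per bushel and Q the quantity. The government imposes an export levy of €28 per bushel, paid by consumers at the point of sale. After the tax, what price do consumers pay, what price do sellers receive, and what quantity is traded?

Consumers pay €44; sellers receive €16; quantity = 150.

Inverting to Q(P) form: Qd = 238 − 2P; Qs = 5P + 70.
Without the tax, 238 − 2P = 5P + 70 gives 7P = 168, so P* = €24 and Q* = 190.
With the tax collected from consumers, demand (in seller-price terms) shifts: Qd = 238 − 2(P + 28).
New equilibrium: consumers pay €44, sellers receive €16, Q = 150. (Wedge: Pb − Ps = 28.)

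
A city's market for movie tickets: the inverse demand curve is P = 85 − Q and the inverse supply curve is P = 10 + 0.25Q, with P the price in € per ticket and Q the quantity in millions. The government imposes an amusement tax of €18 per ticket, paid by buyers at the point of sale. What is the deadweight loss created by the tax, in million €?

Deadweight loss = €129.6 million.

Inverting to Q(P) form: Qd = 85 − P; Qs = 4P − 40.
Without the tax, 85 − P = 4P − 40 gives 5P = 125, so P* = €25 and Q* = 60.
With the tax collected from buyers, demand (in seller-price terms) shifts: Qd = 85 − (P + 18).
New equilibrium: buyers pay €39.4, sellers receive €21.4, Q = 45.6. (Wedge: Pb − Ps = 18.)
Quantity falls by |ΔQ| = |60 − 45.6| = 14.4.
DWL = ½ · t · |ΔQ| = ½ · 18 · 14.4 = €129.6.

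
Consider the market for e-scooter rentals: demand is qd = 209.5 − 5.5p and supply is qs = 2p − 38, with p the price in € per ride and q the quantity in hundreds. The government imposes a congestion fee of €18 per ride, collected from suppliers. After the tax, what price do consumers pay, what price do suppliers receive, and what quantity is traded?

Before the tax: set 209.5 − 5.5p = 2p − 38 → p* = €33, q* = 28.
With the tax collected from suppliers, supply shifts: qs = 2(p − 18) − 38.
Solving gives q = 1.6 with consumers paying €37.8 and suppliers receiving €19.8 (the €18 wedge).
The less price-elastic side of the market bears the larger share of a per-unit tax.

Consumers pay €37.8; suppliers receive €19.8; quantity = 1.6.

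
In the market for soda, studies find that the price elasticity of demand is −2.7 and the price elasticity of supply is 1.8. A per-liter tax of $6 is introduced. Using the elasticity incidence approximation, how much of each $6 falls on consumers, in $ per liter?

Incidence ratio: consumers' share ≈ εs / (εs + |εd|) = 1.8 / (1.8 + 2.7) = 0.4.
So consumers bear ≈ 0.4 × $6 = $2.4; producers bear $3.6.

Consumers bear ≈ $2.4 per liter.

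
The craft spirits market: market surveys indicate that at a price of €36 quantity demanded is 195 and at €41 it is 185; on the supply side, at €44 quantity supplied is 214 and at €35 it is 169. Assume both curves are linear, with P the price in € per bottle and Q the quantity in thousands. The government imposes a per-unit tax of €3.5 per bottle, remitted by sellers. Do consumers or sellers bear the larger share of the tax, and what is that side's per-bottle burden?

Demand slope: (185 − 195)/(41 − 36) = -2, so Qd = 267 − 2P.
Supply slope: (169 − 214)/(35 − 44) = 5, so Qs = 5P − 6.
Without the tax, 267 − 2P = 5P − 6 gives 7P = 273, so P* = €39 and Q* = 189.
With the tax collected from sellers, supply shifts: Qs = 5(P − 3.5) − 6.
New equilibrium: consumers pay €41.5, sellers receive €38, Q = 184. (Wedge: Pb − Ps = 3.5.)
Per-bottle burden: consumers €2.5, sellers €1.
Consumers take the larger share because demand is less price-elastic here (demand slope 2 vs supply slope 5).

Consumers bear the larger share: €2.5 per bottle.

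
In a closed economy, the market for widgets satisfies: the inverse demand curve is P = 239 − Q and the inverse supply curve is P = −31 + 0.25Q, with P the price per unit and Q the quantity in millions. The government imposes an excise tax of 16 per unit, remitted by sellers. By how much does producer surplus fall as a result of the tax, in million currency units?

Rewrite in direct form: Qd = 239 − P and Qs = 4P + 124.
Without the tax, 239 − P = 4P + 124 gives 5P = 115, so P* = 23 and Q* = 216.
With the tax collected from sellers, supply shifts: Qs = 4(P − 16) + 124.
Solving gives Q = 203.2 with consumers paying 35.8 and sellers receiving 19.8 (the 16 wedge).
ΔPS is the trapezoid between Q = 203.2 and Q = 216 of height 3.2: ½ · (216 + 203.2) · 3.2 = 670.72.

Producer surplus falls by 670.72 million.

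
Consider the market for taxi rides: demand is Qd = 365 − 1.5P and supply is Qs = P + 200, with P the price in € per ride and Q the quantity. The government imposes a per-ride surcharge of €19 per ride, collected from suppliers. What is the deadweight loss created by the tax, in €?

Before the tax: set 365 − 1.5P = P + 200 → P* = €66, Q* = 266.
With the tax collected from suppliers, supply shifts: Qs = (P − 19) + 200.
Solving gives Q = 254.6 with consumers paying €73.6 and suppliers receiving €54.6 (the €19 wedge).
Quantity falls by |ΔQ| = |266 − 254.6| = 11.4.
DWL = ½ · t · |ΔQ| = ½ · 19 · 11.4 = €108.3.

Deadweight loss = €108.3.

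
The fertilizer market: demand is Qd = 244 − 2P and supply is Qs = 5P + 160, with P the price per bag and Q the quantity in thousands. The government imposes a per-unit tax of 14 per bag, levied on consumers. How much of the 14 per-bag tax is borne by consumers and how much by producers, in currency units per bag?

Consumers bear 10 per bag; producers bear 4 per bag.

Before the tax: set 244 − 2P = 5P + 160 → P* = 12, Q* = 220.
With the tax collected from consumers, demand (in seller-price terms) shifts: Qd = 244 − 2(P + 14).
Solving gives Q = 200 with consumers paying 22 and producers receiving 8 (the 14 wedge).
Burden on consumers: 10; on producers: 4. (They sum to 14.)
The less price-elastic side of the market bears the larger share of a per-unit tax.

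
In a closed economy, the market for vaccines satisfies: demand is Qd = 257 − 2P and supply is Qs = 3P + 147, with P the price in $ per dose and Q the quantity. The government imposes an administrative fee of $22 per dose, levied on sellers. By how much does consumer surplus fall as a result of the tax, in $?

Without the tax, 257 − 2P = 3P + 147 gives 5P = 110, so P* = $22 and Q* = 213.
With the tax collected from sellers, supply shifts: Qs = 3(P − 22) + 147.
Solving gives Q = 186.6 with buyers paying $35.2 and sellers receiving $13.2 (the $22 wedge).
ΔCS is the trapezoid between Q = 186.6 and Q = 213 of height $13.2: ½ · (213 + 186.6) · 13.2 = $2637.36.

Consumer surplus falls by $2637.36.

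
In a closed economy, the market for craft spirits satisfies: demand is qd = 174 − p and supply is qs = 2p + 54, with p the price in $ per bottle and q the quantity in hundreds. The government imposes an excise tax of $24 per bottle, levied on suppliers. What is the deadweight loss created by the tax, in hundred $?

Without the tax, 174 − p = 2p + 54 gives 3p = 120, so p* = $40 and q* = 134.
With the tax collected from suppliers, supply shifts: qs = 2(p − 24) + 54.
Solving gives q = 118 with buyers paying $56 and suppliers receiving $32 (the $24 wedge).
Quantity falls by |ΔQ| = |134 − 118| = 16.
DWL = ½ · t · |ΔQ| = ½ · 24 · 16 = $192.

Deadweight loss = $192 hundred.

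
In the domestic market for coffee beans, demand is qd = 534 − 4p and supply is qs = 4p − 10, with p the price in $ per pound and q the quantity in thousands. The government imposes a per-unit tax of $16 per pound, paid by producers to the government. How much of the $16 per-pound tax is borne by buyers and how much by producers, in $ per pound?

Buyers bear $8 per pound; producers bear $8 per pound.

Without the tax, 534 − 4p = 4p − 10 gives 8p = 544, so p* = $68 and q* = 262.
With the tax collected from producers, supply shifts: qs = 4(p − 16) − 10.
New equilibrium: buyers pay $76, producers receive $60, q = 230. (Wedge: pb − ps = 16.)
Burden on buyers: $8; on producers: $8. (They sum to $16.)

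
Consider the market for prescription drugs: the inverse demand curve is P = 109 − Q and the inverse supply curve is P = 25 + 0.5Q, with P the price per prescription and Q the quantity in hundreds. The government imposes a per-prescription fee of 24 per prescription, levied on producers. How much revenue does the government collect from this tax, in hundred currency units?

Rewrite in direct form: Qd = 109 − P and Qs = 2P − 50.
Before the tax: set 109 − P = 2P − 50 → P* = 53, Q* = 56.
With the tax collected from producers, supply shifts: Qs = 2(P − 24) − 50.
Solving gives Q = 40 with buyers paying 69 and producers receiving 45 (the 24 wedge).
Revenue = t · Q = 24 · 40 = 960.

Tax revenue = 960 hundred.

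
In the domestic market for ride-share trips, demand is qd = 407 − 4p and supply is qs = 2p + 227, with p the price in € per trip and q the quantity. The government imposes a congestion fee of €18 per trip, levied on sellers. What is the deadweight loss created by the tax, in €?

Deadweight loss = €216.

Before the tax: set 407 − 4p = 2p + 227 → p* = €30, q* = 287.
With the tax collected from sellers, supply shifts: qs = 2(p − 18) + 227.
Solving gives q = 263 with consumers paying €36 and sellers receiving €18 (the €18 wedge).
Quantity falls by |ΔQ| = |287 − 263| = 24.
DWL = ½ · t · |ΔQ| = ½ · 18 · 24 = €216.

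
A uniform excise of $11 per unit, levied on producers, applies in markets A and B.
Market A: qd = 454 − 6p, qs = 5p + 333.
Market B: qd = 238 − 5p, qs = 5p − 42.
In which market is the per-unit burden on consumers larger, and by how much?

Market B, by $0.5.

Market A: pre-tax p* = $11, q* = 388; post-tax q = 358; per-unit burden on consumers = $5.
Market B: pre-tax p* = $28, q* = 98; post-tax q = 70.5; per-unit burden on consumers = $5.5.
Difference: $5 vs $5.5 → market B is larger by $0.5.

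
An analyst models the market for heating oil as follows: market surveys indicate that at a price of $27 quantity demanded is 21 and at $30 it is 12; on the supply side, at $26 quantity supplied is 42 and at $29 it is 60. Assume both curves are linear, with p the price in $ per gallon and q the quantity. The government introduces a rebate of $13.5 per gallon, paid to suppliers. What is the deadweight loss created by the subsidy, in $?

Demand slope: (12 − 21)/(30 − 27) = -3, so qd = 102 − 3p.
Supply slope: (60 − 42)/(29 − 26) = 6, so qs = 6p − 114.
Without the subsidy, 102 − 3p = 6p − 114 gives 9p = 216, so p* = $24 and q* = 30.
With a per-unit subsidy paid to suppliers, each receives p + 13.5 per unit sold, so supply becomes qs = 6(p + 13.5) − 114.
New equilibrium: buyers pay $15, suppliers receive $28.5, q = 57. (Wedge: pb − ps = −13.5.)
Quantity rises by |ΔQ| = |30 − 57| = 27.
DWL = ½ · t · |ΔQ| = ½ · 13.5 · 27 = $182.25.

Deadweight loss = $182.25.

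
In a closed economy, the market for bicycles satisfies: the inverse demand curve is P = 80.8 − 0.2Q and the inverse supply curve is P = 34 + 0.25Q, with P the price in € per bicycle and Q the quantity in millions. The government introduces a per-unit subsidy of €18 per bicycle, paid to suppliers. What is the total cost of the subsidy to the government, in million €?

Government outlay = €2592 million.

Inverting to Q(P) form: Qd = 404 − 5P; Qs = 4P − 136.
Before the subsidy: set 404 − 5P = 4P − 136 → P* = €60, Q* = 104.
With a per-unit subsidy paid to suppliers, each receives P + 18 per unit sold, so supply becomes Qs = 4(P + 18) − 136.
Solving gives Q = 144 with buyers paying €52 and suppliers receiving €70 (the €18 wedge).
Outlay = t · Q = 18 · 144 = €2592.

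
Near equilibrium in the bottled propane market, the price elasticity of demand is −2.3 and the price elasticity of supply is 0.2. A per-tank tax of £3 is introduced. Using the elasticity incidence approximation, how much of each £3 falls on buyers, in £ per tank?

Incidence ratio: buyers' share ≈ εs / (εs + |εd|) = 0.2 / (0.2 + 2.3) = 0.08.
So buyers bear ≈ 0.08 × £3 = £0.24; producers bear £2.76.

Buyers bear ≈ £0.24 per tank.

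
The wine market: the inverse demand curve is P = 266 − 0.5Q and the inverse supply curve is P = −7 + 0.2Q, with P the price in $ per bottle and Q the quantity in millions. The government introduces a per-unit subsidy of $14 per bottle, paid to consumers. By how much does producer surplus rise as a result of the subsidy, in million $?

Producer surplus rises by $1600 million.

Inverting to Q(P) form: Qd = 532 − 2P; Qs = 5P + 35.
Before the subsidy: set 532 − 2P = 5P + 35 → P* = $71, Q* = 390.
With a per-unit subsidy paid to consumers, each effectively pays P − 14, so demand becomes Qd = 532 − 2(P − 14).
New equilibrium: consumers pay $61, suppliers receive $75, Q = 410. (Wedge: Pb − Ps = −14.)
ΔPS is the trapezoid between Q = 410 and Q = 390 of height $4: ½ · (390 + 410) · 4 = $1600.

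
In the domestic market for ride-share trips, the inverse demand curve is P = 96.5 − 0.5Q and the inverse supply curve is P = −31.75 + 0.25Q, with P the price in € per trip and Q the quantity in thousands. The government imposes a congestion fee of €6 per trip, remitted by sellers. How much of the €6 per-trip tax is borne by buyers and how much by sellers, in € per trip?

Buyers bear €4 per trip; sellers bear €2 per trip.

Rewrite in direct form: Qd = 193 − 2P and Qs = 4P + 127.
Without the tax, 193 − 2P = 4P + 127 gives 6P = 66, so P* = €11 and Q* = 171.
With the tax collected from sellers, supply shifts: Qs = 4(P − 6) + 127.
New equilibrium: buyers pay €15, sellers receive €9, Q = 163. (Wedge: Pb − Ps = 6.)
Burden on buyers: €4; on sellers: €2. (They sum to €6.)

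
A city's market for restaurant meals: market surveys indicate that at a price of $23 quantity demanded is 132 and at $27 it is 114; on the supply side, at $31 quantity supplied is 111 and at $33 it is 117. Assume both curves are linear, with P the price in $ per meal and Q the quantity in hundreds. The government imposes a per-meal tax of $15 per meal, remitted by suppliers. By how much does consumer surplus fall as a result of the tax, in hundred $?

Demand slope: (114 − 132)/(27 − 23) = -4.5, so Qd = 235.5 − 4.5P.
Supply slope: (117 − 111)/(33 − 31) = 3, so Qs = 3P + 18.
Without the tax, 235.5 − 4.5P = 3P + 18 gives 7.5P = 217.5, so P* = $29 and Q* = 105.
With the tax collected from suppliers, supply shifts: Qs = 3(P − 15) + 18.
Solving gives Q = 78 with consumers paying $35 and suppliers receiving $20 (the $15 wedge).
ΔCS is the trapezoid between Q = 78 and Q = 105 of height $6: ½ · (105 + 78) · 6 = $549.

Consumer surplus falls by $549 hundred.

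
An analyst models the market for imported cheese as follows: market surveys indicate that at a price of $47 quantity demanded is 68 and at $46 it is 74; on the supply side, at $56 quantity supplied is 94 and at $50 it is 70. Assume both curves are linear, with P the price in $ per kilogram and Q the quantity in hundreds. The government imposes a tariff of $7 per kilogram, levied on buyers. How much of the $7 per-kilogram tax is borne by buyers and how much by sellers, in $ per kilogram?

Buyers bear $2.8 per kilogram; sellers bear $4.2 per kilogram.

Demand slope: (74 − 68)/(46 − 47) = -6, so Qd = 350 − 6P.
Supply slope: (70 − 94)/(50 − 56) = 4, so Qs = 4P − 130.
Before the tax: set 350 − 6P = 4P − 130 → P* = $48, Q* = 62.
With the tax collected from buyers, demand (in seller-price terms) shifts: Qd = 350 − 6(P + 7).
Solving gives Q = 45.2 with buyers paying $50.8 and sellers receiving $43.8 (the $7 wedge).
Burden on buyers: $2.8; on sellers: $4.2. (They sum to $7.)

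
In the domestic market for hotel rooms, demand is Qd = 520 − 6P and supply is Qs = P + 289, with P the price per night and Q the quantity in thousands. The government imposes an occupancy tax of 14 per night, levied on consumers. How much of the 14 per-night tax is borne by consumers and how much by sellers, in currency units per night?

Consumers bear 2 per night; sellers bear 12 per night.

Without the tax, 520 − 6P = P + 289 gives 7P = 231, so P* = 33 and Q* = 322.
With the tax collected from consumers, demand (in seller-price terms) shifts: Qd = 520 − 6(P + 14).
New equilibrium: consumers pay 35, sellers receive 21, Q = 310. (Wedge: Pb − Ps = 14.)
Burden on consumers: 2; on sellers: 12. (They sum to 14.)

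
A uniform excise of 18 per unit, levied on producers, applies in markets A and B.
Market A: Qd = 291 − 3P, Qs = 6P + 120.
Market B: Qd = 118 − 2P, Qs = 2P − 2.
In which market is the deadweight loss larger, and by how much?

Market A, by 162.

Market A: pre-tax P* = 19, Q* = 234; post-tax Q = 198; deadweight loss = 324.
Market B: pre-tax P* = 30, Q* = 58; post-tax Q = 40; deadweight loss = 162.
Difference: 324 vs 162 → market A is larger by 162.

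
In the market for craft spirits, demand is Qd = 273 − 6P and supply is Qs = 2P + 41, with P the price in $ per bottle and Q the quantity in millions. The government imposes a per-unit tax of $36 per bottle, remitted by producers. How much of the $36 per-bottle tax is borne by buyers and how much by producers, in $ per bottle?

Without the tax, 273 − 6P = 2P + 41 gives 8P = 232, so P* = $29 and Q* = 99.
With the tax collected from producers, supply shifts: Qs = 2(P − 36) + 41.
New equilibrium: buyers pay $38, producers receive $2, Q = 45. (Wedge: Pb − Ps = 36.)
Burden on buyers: $9; on producers: $27. (They sum to $36.)

Buyers bear $9 per bottle; producers bear $27 per bottle.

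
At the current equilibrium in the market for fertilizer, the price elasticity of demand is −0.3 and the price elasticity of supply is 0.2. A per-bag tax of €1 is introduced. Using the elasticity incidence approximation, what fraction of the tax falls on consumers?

Incidence ratio: consumers' share ≈ εs / (εs + |εd|) = 0.2 / (0.2 + 0.3) = 0.4.
Supply is the less elastic side, so consumers bear the smaller share.

Consumers' share ≈ 0.4.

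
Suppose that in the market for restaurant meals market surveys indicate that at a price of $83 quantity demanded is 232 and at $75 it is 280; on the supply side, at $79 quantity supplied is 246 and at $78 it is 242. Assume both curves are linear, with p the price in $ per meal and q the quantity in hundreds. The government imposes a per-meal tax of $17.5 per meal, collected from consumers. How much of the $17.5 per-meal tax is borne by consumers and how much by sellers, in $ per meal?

Demand slope: (280 − 232)/(75 − 83) = -6, so qd = 730 − 6p.
Supply slope: (242 − 246)/(78 − 79) = 4, so qs = 4p − 70.
Before the tax: set 730 − 6p = 4p − 70 → p* = $80, q* = 250.
With the tax collected from consumers, demand (in seller-price terms) shifts: qd = 730 − 6(p + 17.5).
Solving gives q = 208 with consumers paying $87 and sellers receiving $69.5 (the $17.5 wedge).
Burden on consumers: $7; on sellers: $10.5. (They sum to $17.5.)
The less price-elastic side of the market bears the larger share of a per-unit tax.

Consumers bear $7 per meal; sellers bear $10.5 per meal.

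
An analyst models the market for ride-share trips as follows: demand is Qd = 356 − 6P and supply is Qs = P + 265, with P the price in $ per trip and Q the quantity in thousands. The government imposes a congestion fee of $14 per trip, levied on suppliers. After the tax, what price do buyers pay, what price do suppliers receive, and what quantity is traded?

Without the tax, 356 − 6P = P + 265 gives 7P = 91, so P* = $13 and Q* = 278.
With the tax collected from suppliers, supply shifts: Qs = (P − 14) + 265.
New equilibrium: buyers pay $15, suppliers receive $1, Q = 266. (Wedge: Pb − Ps = 14.)
The less price-elastic side of the market bears the larger share of a per-unit tax.

Buyers pay $15; suppliers receive $1; quantity = 266.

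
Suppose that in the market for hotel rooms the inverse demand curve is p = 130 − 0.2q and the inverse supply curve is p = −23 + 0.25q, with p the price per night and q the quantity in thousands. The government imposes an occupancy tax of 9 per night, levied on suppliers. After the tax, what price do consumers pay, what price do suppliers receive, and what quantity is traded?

Rewrite in direct form: qd = 650 − 5p and qs = 4p + 92.
Before the tax: set 650 − 5p = 4p + 92 → p* = 62, q* = 340.
With the tax collected from suppliers, supply shifts: qs = 4(p − 9) + 92.
New equilibrium: consumers pay 66, suppliers receive 57, q = 320. (Wedge: pb − ps = 9.)
The less price-elastic side of the market bears the larger share of a per-unit tax.

Consumers pay 66; suppliers receive 57; quantity = 320.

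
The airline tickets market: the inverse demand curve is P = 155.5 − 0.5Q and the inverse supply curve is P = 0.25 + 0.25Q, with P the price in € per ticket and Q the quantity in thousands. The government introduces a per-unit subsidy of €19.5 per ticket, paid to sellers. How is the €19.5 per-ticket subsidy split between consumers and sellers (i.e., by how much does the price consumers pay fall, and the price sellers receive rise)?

Rewrite in direct form: Qd = 311 − 2P and Qs = 4P − 1.
Without the subsidy, 311 − 2P = 4P − 1 gives 6P = 312, so P* = €52 and Q* = 207.
With a per-unit subsidy paid to sellers, each receives P + 19.5 per unit sold, so supply becomes Qs = 4(P + 19.5) − 1.
New equilibrium: consumers pay €39, sellers receive €58.5, Q = 233. (Wedge: Pb − Ps = −19.5.)
Gain to consumers: €13; to sellers: €6.5. (They sum to €19.5.)

Consumers gain €13 per ticket; sellers gain €6.5 per ticket.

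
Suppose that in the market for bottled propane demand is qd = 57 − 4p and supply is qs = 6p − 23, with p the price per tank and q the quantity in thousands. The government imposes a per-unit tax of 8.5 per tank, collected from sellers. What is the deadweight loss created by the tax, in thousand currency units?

Deadweight loss = 86.7 thousand.

Without the tax, 57 − 4p = 6p − 23 gives 10p = 80, so p* = 8 and q* = 25.
With the tax collected from sellers, supply shifts: qs = 6(p − 8.5) − 23.
New equilibrium: consumers pay 13.1, sellers receive 4.6, q = 4.6. (Wedge: pb − ps = 8.5.)
Quantity falls by |ΔQ| = |25 − 4.6| = 20.4.
DWL = ½ · t · |ΔQ| = ½ · 8.5 · 20.4 = 86.7.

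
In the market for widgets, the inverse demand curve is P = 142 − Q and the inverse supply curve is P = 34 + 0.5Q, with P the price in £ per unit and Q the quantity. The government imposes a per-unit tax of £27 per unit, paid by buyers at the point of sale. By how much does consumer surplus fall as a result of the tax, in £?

Inverting to Q(P) form: Qd = 142 − P; Qs = 2P − 68.
Without the tax, 142 − P = 2P − 68 gives 3P = 210, so P* = £70 and Q* = 72.
With the tax collected from buyers, demand (in seller-price terms) shifts: Qd = 142 − (P + 27).
New equilibrium: buyers pay £88, sellers receive £61, Q = 54. (Wedge: Pb − Ps = 27.)
ΔCS is the trapezoid between Q = 54 and Q = 72 of height £18: ½ · (72 + 54) · 18 = £1134.

Consumer surplus falls by £1134.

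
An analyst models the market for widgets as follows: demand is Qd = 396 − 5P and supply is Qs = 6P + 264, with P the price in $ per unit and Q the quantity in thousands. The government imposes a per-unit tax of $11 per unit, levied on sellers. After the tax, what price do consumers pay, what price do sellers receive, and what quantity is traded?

Consumers pay $18; sellers receive $7; quantity = 306.

Before the tax: set 396 − 5P = 6P + 264 → P* = $12, Q* = 336.
With the tax collected from sellers, supply shifts: Qs = 6(P − 11) + 264.
New equilibrium: consumers pay $18, sellers receive $7, Q = 306. (Wedge: Pb − Ps = 11.)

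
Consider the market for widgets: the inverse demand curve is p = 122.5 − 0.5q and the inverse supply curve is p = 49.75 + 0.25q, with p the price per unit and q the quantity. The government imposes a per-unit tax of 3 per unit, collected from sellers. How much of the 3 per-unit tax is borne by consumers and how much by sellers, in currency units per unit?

Rewrite in direct form: qd = 245 − 2p and qs = 4p − 199.
Before the tax: set 245 − 2p = 4p − 199 → p* = 74, q* = 97.
With the tax collected from sellers, supply shifts: qs = 4(p − 3) − 199.
New equilibrium: consumers pay 76, sellers receive 73, q = 93. (Wedge: pb − ps = 3.)
Burden on consumers: 2; on sellers: 1. (They sum to 3.)

Consumers bear 2 per unit; sellers bear 1 per unit.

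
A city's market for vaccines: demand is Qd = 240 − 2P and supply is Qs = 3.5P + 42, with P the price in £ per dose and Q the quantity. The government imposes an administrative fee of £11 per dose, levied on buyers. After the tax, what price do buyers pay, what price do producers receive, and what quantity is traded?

Buyers pay £43; producers receive £32; quantity = 154.

Without the tax, 240 − 2P = 3.5P + 42 gives 5.5P = 198, so P* = £36 and Q* = 168.
With the tax collected from buyers, demand (in seller-price terms) shifts: Qd = 240 − 2(P + 11).
Solving gives Q = 154 with buyers paying £43 and producers receiving £32 (the £11 wedge).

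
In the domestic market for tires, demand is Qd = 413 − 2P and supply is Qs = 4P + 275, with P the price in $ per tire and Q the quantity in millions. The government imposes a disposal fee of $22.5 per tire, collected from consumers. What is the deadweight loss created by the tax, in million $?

Deadweight loss = $337.5 million.

Before the tax: set 413 − 2P = 4P + 275 → P* = $23, Q* = 367.
With the tax collected from consumers, demand (in seller-price terms) shifts: Qd = 413 − 2(P + 22.5).
Solving gives Q = 337 with consumers paying $38 and sellers receiving $15.5 (the $22.5 wedge).
Quantity falls by |ΔQ| = |367 − 337| = 30.
DWL = ½ · t · |ΔQ| = ½ · 22.5 · 30 = $337.5.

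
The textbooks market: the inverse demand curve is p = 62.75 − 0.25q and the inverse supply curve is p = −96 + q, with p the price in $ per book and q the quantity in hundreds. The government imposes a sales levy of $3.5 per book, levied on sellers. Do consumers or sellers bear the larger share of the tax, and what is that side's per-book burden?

Inverting to q(p) form: qd = 251 − 4p; qs = p + 96.
Without the tax, 251 − 4p = p + 96 gives 5p = 155, so p* = $31 and q* = 127.
With the tax collected from sellers, supply shifts: qs = (p − 3.5) + 96.
New equilibrium: consumers pay $31.7, sellers receive $28.2, q = 124.2. (Wedge: pb − ps = 3.5.)
Per-book burden: consumers $0.7, sellers $2.8.
Sellers take the larger share because supply is less price-elastic here (demand slope 4 vs supply slope 1).

Sellers bear the larger share: $2.8 per book.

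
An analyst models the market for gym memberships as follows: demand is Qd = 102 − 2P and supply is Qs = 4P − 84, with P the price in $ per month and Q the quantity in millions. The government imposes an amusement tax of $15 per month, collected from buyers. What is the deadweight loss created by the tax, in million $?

Without the tax, 102 − 2P = 4P − 84 gives 6P = 186, so P* = $31 and Q* = 40.
With the tax collected from buyers, demand (in seller-price terms) shifts: Qd = 102 − 2(P + 15).
New equilibrium: buyers pay $41, suppliers receive $26, Q = 20. (Wedge: Pb − Ps = 15.)
Quantity falls by |ΔQ| = |40 − 20| = 20.
DWL = ½ · t · |ΔQ| = ½ · 15 · 20 = $150.

Deadweight loss = $150 million.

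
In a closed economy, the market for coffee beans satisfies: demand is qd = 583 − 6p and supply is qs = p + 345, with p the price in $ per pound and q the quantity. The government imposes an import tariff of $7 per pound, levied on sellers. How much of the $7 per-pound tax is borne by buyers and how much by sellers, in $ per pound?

Buyers bear $1 per pound; sellers bear $6 per pound.

Without the tax, 583 − 6p = p + 345 gives 7p = 238, so p* = $34 and q* = 379.
With the tax collected from sellers, supply shifts: qs = (p − 7) + 345.
New equilibrium: buyers pay $35, sellers receive $28, q = 373. (Wedge: pb − ps = 7.)
Burden on buyers: $1; on sellers: $6. (They sum to $7.)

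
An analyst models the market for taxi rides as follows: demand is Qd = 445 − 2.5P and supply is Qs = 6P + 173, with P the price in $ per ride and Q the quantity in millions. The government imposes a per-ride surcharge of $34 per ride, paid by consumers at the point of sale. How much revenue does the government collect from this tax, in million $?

Tax revenue = $10370 million.

Before the tax: set 445 − 2.5P = 6P + 173 → P* = $32, Q* = 365.
With the tax collected from consumers, demand (in seller-price terms) shifts: Qd = 445 − 2.5(P + 34).
New equilibrium: consumers pay $56, producers receive $22, Q = 305. (Wedge: Pb − Ps = 34.)
Revenue = t · Q = 34 · 305 = $10370.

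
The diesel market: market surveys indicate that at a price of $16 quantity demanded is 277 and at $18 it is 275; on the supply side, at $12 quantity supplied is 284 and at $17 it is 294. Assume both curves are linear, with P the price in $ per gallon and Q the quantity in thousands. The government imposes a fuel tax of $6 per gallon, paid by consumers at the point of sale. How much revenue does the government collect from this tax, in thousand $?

Tax revenue = $1668 thousand.

Demand slope: (275 − 277)/(18 − 16) = -1, so Qd = 293 − P.
Supply slope: (294 − 284)/(17 − 12) = 2, so Qs = 2P + 260.
Without the tax, 293 − P = 2P + 260 gives 3P = 33, so P* = $11 and Q* = 282.
With the tax collected from consumers, demand (in seller-price terms) shifts: Qd = 293 − (P + 6).
Solving gives Q = 278 with consumers paying $15 and sellers receiving $9 (the $6 wedge).
Revenue = t · Q = 6 · 278 = $1668.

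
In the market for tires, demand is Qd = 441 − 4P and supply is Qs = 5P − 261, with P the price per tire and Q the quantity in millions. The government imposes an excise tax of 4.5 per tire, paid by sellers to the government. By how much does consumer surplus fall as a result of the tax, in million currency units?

Consumer surplus falls by 310 million.

Before the tax: set 441 − 4P = 5P − 261 → P* = 78, Q* = 129.
With the tax collected from sellers, supply shifts: Qs = 5(P − 4.5) − 261.
New equilibrium: buyers pay 80.5, sellers receive 76, Q = 119. (Wedge: Pb − Ps = 4.5.)
ΔCS is the trapezoid between Q = 119 and Q = 129 of height 2.5: ½ · (129 + 119) · 2.5 = 310.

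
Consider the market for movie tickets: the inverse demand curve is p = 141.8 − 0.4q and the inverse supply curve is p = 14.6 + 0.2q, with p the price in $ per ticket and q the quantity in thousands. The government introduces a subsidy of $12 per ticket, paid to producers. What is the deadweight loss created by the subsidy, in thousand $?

Deadweight loss = $120 thousand.

Inverting to q(p) form: qd = 354.5 − 2.5p; qs = 5p − 73.
Without the subsidy, 354.5 − 2.5p = 5p − 73 gives 7.5p = 427.5, so p* = $57 and q* = 212.
With a per-unit subsidy paid to producers, each receives p + 12 per unit sold, so supply becomes qs = 5(p + 12) − 73.
Solving gives q = 232 with consumers paying $49 and producers receiving $61 (the $12 wedge).
Quantity rises by |ΔQ| = |212 − 232| = 20.
DWL = ½ · t · |ΔQ| = ½ · 12 · 20 = $120.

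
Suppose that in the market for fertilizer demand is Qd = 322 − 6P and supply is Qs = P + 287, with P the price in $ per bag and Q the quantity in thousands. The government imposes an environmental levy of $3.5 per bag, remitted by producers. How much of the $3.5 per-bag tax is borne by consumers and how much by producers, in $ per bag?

Consumers bear $0.5 per bag; producers bear $3 per bag.

Without the tax, 322 − 6P = P + 287 gives 7P = 35, so P* = $5 and Q* = 292.
With the tax collected from producers, supply shifts: Qs = (P − 3.5) + 287.
Solving gives Q = 289 with consumers paying $5.5 and producers receiving $2 (the $3.5 wedge).
Burden on consumers: $0.5; on producers: $3. (They sum to $3.5.)
The less price-elastic side of the market bears the larger share of a per-unit tax.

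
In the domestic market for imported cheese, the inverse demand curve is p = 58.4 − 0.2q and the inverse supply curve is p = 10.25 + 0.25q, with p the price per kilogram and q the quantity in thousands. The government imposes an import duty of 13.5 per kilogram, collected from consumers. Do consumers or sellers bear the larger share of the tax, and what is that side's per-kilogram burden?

Sellers bear the larger share: 7.5 per kilogram.

Rewrite in direct form: qd = 292 − 5p and qs = 4p − 41.
Before the tax: set 292 − 5p = 4p − 41 → p* = 37, q* = 107.
With the tax collected from consumers, demand (in seller-price terms) shifts: qd = 292 − 5(p + 13.5).
Solving gives q = 77 with consumers paying 43 and sellers receiving 29.5 (the 13.5 wedge).
Per-kilogram burden: consumers 6, sellers 7.5.
Sellers take the larger share because supply is less price-elastic here (demand slope 5 vs supply slope 4).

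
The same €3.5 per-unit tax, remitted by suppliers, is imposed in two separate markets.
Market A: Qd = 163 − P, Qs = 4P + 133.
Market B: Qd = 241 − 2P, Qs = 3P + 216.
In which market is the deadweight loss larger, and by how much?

Market A: pre-tax P* = €6, Q* = 157; post-tax Q = 154.2; deadweight loss = €4.9.
Market B: pre-tax P* = €5, Q* = 231; post-tax Q = 226.8; deadweight loss = €7.35.
Difference: €4.9 vs €7.35 → market B is larger by €2.45.

Market B, by €2.45.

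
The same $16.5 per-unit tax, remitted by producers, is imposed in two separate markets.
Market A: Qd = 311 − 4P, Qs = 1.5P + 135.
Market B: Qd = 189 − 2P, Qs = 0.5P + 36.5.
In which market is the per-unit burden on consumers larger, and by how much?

Market A: pre-tax P* = $32, Q* = 183; post-tax Q = 165; per-unit burden on consumers = $4.5.
Market B: pre-tax P* = $61, Q* = 67; post-tax Q = 60.4; per-unit burden on consumers = $3.3.
Difference: $4.5 vs $3.3 → market A is larger by $1.2.

Market A, by $1.2.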